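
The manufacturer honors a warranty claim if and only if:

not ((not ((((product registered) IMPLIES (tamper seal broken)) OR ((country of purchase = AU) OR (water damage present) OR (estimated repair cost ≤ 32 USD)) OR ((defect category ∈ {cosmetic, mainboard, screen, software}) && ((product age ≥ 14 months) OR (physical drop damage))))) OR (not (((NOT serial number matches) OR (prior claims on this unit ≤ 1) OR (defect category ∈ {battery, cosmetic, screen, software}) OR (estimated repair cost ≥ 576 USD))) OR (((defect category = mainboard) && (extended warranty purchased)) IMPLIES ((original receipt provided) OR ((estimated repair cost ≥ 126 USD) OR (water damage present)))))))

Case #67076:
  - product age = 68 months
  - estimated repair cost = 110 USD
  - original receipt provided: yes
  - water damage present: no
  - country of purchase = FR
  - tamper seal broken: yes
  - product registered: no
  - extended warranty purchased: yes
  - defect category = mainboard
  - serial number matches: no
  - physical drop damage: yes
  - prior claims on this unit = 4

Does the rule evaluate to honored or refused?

Atomic conditions:
  product registered: no → false
  tamper seal broken: yes → true
  country of purchase = AU: FR == AU is false
  water damage present: no → false
  estimated repair cost ≤ 32 USD: 110 ≤ 32 is false
  defect category ∈ {cosmetic, mainboard, screen, software}: mainboard is in the set → true
  product age ≥ 14 months: 68 ≥ 14 is true
  physical drop damage: yes → true
  NOT serial number matches: no → true
  prior claims on this unit ≤ 1: 4 ≤ 1 is false
  defect category ∈ {battery, cosmetic, screen, software}: mainboard is not in the set → false
  estimated repair cost ≥ 576 USD: 110 ≥ 576 is false
  defect category = mainboard: mainboard == mainboard is true
  extended warranty purchased: yes → true
  original receipt provided: yes → true
  estimated repair cost ≥ 126 USD: 110 ≥ 126 is false
Combine:
[1.1.1.1] false → true (antecedent false ⇒ implication holds) = true
[1.1.1.2] false OR false OR false = false
[1.1.1.3.2] true OR true = true
[1.1.1.3] true AND true = true
[1.1.1] true OR false OR true = true
[1.1] NOT true = false
[1.2.1.1] true OR false OR false OR false = true
[1.2.1] NOT true = false
[1.2.2.1] true AND true = true
[1.2.2.2.2] false OR false = false
[1.2.2.2] true OR false = true
[1.2.2] true → true = true
[1.2] false OR true = true
[1] false OR true = true
[root] NOT true = false
Overall: false → refused

Refused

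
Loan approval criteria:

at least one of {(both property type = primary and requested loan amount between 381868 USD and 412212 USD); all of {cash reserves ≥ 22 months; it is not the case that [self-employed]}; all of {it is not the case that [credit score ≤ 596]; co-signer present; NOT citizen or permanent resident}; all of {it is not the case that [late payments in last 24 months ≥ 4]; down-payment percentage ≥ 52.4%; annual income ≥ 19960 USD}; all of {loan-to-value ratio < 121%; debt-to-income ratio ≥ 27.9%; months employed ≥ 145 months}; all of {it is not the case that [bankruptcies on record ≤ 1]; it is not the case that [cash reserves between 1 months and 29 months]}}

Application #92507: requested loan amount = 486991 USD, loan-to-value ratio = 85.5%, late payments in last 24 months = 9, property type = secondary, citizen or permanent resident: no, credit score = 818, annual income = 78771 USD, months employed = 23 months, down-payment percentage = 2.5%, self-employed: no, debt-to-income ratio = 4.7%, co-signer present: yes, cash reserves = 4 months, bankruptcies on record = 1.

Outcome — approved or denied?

Atomic conditions:
  property type = primary: secondary == primary is false
  requested loan amount between 381868 USD and 412212 USD: 486991 in [381868, 412212] is false
  cash reserves ≥ 22 months: 4 ≥ 22 is false
  self-employed: no → false
  credit score ≤ 596: 818 ≤ 596 is false
  co-signer present: yes → true
  NOT citizen or permanent resident: no → true
  late payments in last 24 months ≥ 4: 9 ≥ 4 is true
  down-payment percentage ≥ 52.4%: 2.5 ≥ 52.4 is false
  annual income ≥ 19960 USD: 78771 ≥ 19960 is true
  loan-to-value ratio < 121%: 85.5 < 121 is true
  debt-to-income ratio ≥ 27.9%: 4.7 ≥ 27.9 is false
  months employed ≥ 145 months: 23 ≥ 145 is false
  bankruptcies on record ≤ 1: 1 ≤ 1 is true
  cash reserves between 1 months and 29 months: 4 in [1, 29] is true
Combine:
[1] false AND false = false
[2.2] NOT false = true
[2] false AND true = false
[3.1] NOT false = true
[3] true AND true AND true = true
[4.1] NOT true = false
[4] false AND false AND true = false
[5] true AND false AND false = false
[6.1] NOT true = false
[6.2] NOT true = false
[6] false AND false = false
[root] false OR false OR true OR false OR false OR false = true
Overall: true → approved

Approved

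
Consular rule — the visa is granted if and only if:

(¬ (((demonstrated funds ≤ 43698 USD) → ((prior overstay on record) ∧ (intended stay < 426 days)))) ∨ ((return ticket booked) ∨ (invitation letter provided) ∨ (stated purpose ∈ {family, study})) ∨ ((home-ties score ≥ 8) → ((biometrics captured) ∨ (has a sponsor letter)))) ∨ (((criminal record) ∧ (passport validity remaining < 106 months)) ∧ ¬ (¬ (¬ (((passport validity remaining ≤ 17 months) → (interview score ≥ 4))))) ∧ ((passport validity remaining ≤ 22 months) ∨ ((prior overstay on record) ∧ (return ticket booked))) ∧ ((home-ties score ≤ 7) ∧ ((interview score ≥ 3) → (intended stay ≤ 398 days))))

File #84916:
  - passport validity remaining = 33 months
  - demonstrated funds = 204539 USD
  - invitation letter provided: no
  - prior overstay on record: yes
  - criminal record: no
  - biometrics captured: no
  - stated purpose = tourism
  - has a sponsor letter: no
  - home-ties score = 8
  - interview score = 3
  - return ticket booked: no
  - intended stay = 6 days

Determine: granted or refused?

Atomic conditions:
  demonstrated funds ≤ 43698 USD: 204539 ≤ 43698 is false
  prior overstay on record: yes → true
  intended stay < 426 days: 6 < 426 is true
  return ticket booked: no → false
  invitation letter provided: no → false
  stated purpose ∈ {family, study}: tourism is not in the set → false
  home-ties score ≥ 8: 8 ≥ 8 is true
  biometrics captured: no → false
  has a sponsor letter: no → false
  criminal record: no → false
  passport validity remaining < 106 months: 33 < 106 is true
  passport validity remaining ≤ 17 months: 33 ≤ 17 is false
  interview score ≥ 4: 3 ≥ 4 is false
  passport validity remaining ≤ 22 months: 33 ≤ 22 is false
  home-ties score ≤ 7: 8 ≤ 7 is false
  interview score ≥ 3: 3 ≥ 3 is true
  intended stay ≤ 398 days: 6 ≤ 398 is true
Combine:
[1.1.1.2] true AND true = true
[1.1.1] false → true (antecedent false ⇒ implication holds) = true
[1.1] NOT true = false
[1.2] false OR false OR false = false
[1.3.2] false OR false = false
[1.3] true → false = false
[1] false OR false OR false = false
[2.1] false AND true = false
[2.2.1.1.1] false → false (antecedent false ⇒ implication holds) = true
[2.2.1.1] NOT true = false
[2.2.1] NOT false = true
[2.2] NOT true = false
[2.3.2] true AND false = false
[2.3] false OR false = false
[2.4.2] true → true = true
[2.4] false AND true = false
[2] false AND false AND false AND false = false
[root] false OR false = false
Overall: false → refused

Refused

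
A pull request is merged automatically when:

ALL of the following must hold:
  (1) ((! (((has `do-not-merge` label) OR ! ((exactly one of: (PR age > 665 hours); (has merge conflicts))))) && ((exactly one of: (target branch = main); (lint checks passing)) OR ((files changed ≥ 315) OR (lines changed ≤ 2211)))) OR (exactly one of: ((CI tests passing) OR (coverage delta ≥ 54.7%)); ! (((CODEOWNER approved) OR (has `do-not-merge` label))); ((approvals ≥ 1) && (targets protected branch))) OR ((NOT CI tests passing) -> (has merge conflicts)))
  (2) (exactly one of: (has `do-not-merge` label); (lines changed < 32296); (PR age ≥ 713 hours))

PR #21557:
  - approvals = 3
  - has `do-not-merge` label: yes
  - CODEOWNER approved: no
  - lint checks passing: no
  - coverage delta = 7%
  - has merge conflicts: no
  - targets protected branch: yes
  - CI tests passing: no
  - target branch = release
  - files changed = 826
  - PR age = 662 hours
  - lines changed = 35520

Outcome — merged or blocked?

Atomic conditions:
  has `do-not-merge` label: yes → true
  PR age > 665 hours: 662 > 665 is false
  has merge conflicts: no → false
  target branch = main: release == main is false
  lint checks passing: no → false
  files changed ≥ 315: 826 ≥ 315 is true
  lines changed ≤ 2211: 35520 ≤ 2211 is false
  CI tests passing: no → false
  coverage delta ≥ 54.7%: 7 ≥ 54.7 is false
  CODEOWNER approved: no → false
  approvals ≥ 1: 3 ≥ 1 is true
  targets protected branch: yes → true
  NOT CI tests passing: no → true
  lines changed < 32296: 35520 < 32296 is false
  PR age ≥ 713 hours: 662 ≥ 713 is false
Combine:
[1.1.1.1.2.1] exactly-one(false, false) = false
[1.1.1.1.2] NOT false = true
[1.1.1.1] true OR true = true
[1.1.1] NOT true = false
[1.1.2.1] exactly-one(false, false) = false
[1.1.2.2] true OR false = true
[1.1.2] false OR true = true
[1.1] false AND true = false
[1.2.1] false OR false = false
[1.2.2.1] false OR true = true
[1.2.2] NOT true = false
[1.2.3] true AND true = true
[1.2] exactly-one(false, false, true) = true
[1.3] true → false = false
[1] false OR true OR false = true
[2] exactly-one(true, false, false) = true
[root] true AND true = true
Overall: true → merged

Merged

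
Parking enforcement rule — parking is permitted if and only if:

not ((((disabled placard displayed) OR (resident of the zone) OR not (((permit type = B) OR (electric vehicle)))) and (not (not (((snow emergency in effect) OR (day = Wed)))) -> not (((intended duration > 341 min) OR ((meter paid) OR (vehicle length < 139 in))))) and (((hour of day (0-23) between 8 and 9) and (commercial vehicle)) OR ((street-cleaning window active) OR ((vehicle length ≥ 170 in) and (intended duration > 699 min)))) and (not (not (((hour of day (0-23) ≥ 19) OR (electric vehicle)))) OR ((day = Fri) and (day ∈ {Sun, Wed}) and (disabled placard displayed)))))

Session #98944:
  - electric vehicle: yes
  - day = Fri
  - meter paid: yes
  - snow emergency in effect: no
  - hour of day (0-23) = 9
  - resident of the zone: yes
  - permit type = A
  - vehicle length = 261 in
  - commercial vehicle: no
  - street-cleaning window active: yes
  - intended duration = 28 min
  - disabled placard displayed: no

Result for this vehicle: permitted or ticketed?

Ticketed

Atomic conditions:
  disabled placard displayed: no → false
  resident of the zone: yes → true
  permit type = B: A == B is false
  electric vehicle: yes → true
  snow emergency in effect: no → false
  day = Wed: Fri == Wed is false
  intended duration > 341 min: 28 > 341 is false
  meter paid: yes → true
  vehicle length < 139 in: 261 < 139 is false
  hour of day (0-23) between 8 and 9: 9 in [8, 9] is true
  commercial vehicle: no → false
  street-cleaning window active: yes → true
  vehicle length ≥ 170 in: 261 ≥ 170 is true
  intended duration > 699 min: 28 > 699 is false
  hour of day (0-23) ≥ 19: 9 ≥ 19 is false
  day = Fri: Fri == Fri is true
  day ∈ {Sun, Wed}: Fri is not in the set → false
Combine:
[1.1.3.1] false OR true = true
[1.1.3] NOT true = false
[1.1] false OR true OR false = true
[1.2.1.1.1] false OR false = false
[1.2.1.1] NOT false = true
[1.2.1] NOT true = false
[1.2.2.1.2] true OR false = true
[1.2.2.1] false OR true = true
[1.2.2] NOT true = false
[1.2] false → false (antecedent false ⇒ implication holds) = true
[1.3.1] true AND false = false
[1.3.2.2] true AND false = false
[1.3.2] true OR false = true
[1.3] false OR true = true
[1.4.1.1.1] false OR true = true
[1.4.1.1] NOT true = false
[1.4.1] NOT false = true
[1.4.2] true AND false AND false = false
[1.4] true OR false = true
[1] true AND true AND true AND true = true
[root] NOT true = false
Overall: false → ticketed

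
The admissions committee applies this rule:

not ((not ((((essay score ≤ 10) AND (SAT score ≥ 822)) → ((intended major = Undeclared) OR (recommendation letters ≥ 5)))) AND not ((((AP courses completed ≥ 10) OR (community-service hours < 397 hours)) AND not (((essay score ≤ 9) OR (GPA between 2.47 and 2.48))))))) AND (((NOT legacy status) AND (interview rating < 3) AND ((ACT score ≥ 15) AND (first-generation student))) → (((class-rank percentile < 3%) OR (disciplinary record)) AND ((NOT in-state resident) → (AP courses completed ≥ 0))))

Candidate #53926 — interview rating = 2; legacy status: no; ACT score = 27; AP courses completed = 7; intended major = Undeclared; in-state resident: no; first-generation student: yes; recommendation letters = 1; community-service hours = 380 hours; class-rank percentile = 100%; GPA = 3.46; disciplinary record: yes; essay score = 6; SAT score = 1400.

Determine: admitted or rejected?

Atomic conditions:
  essay score ≤ 10: 6 ≤ 10 is true
  SAT score ≥ 822: 1400 ≥ 822 is true
  intended major = Undeclared: Undeclared == Undeclared is true
  recommendation letters ≥ 5: 1 ≥ 5 is false
  AP courses completed ≥ 10: 7 ≥ 10 is false
  community-service hours < 397 hours: 380 < 397 is true
  essay score ≤ 9: 6 ≤ 9 is true
  GPA between 2.47 and 2.48: 3.46 in [2.47, 2.48] is false
  NOT legacy status: no → true
  interview rating < 3: 2 < 3 is true
  ACT score ≥ 15: 27 ≥ 15 is true
  first-generation student: yes → true
  class-rank percentile < 3%: 100 < 3 is false
  disciplinary record: yes → true
  NOT in-state resident: no → true
  AP courses completed ≥ 0: 7 ≥ 0 is true
Combine:
[1.1.1.1.1] true AND true = true
[1.1.1.1.2] true OR false = true
[1.1.1.1] true → true = true
[1.1.1] NOT true = false
[1.1.2.1.1] false OR true = true
[1.1.2.1.2.1] true OR false = true
[1.1.2.1.2] NOT true = false
[1.1.2.1] true AND false = false
[1.1.2] NOT false = true
[1.1] false AND true = false
[1] NOT false = true
[2.1.3] true AND true = true
[2.1] true AND true AND true = true
[2.2.1] false OR true = true
[2.2.2] true → true = true
[2.2] true AND true = true
[2] true → true = true
[root] true AND true = true
Overall: true → admitted

Admitted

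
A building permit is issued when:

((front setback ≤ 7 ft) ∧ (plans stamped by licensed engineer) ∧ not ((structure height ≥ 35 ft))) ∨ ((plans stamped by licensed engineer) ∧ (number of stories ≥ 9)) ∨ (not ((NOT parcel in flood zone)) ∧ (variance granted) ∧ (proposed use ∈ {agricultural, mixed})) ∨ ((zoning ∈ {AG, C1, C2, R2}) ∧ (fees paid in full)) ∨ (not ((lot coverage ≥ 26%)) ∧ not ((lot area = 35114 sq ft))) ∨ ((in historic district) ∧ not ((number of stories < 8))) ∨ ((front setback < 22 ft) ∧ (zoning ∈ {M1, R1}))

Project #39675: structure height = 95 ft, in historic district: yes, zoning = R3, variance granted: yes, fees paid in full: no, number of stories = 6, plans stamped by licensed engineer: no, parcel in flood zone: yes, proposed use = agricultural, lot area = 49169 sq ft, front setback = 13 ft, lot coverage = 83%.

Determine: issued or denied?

Issued

Atomic conditions:
  front setback ≤ 7 ft: 13 ≤ 7 is false
  plans stamped by licensed engineer: no → false
  structure height ≥ 35 ft: 95 ≥ 35 is true
  number of stories ≥ 9: 6 ≥ 9 is false
  NOT parcel in flood zone: yes → false
  variance granted: yes → true
  proposed use ∈ {agricultural, mixed}: agricultural is in the set → true
  zoning ∈ {AG, C1, C2, R2}: R3 is not in the set → false
  fees paid in full: no → false
  lot coverage ≥ 26%: 83 ≥ 26 is true
  lot area = 35114 sq ft: 49169 == 35114 is false
  in historic district: yes → true
  number of stories < 8: 6 < 8 is true
  front setback < 22 ft: 13 < 22 is true
  zoning ∈ {M1, R1}: R3 is not in the set → false
Combine:
[1.3] NOT true = false
[1] false AND false AND false = false
[2] false AND false = false
[3.1] NOT false = true
[3] true AND true AND true = true
[4] false AND false = false
[5.1] NOT true = false
[5.2] NOT false = true
[5] false AND true = false
[6.2] NOT true = false
[6] true AND false = false
[7] true AND false = false
[root] false OR false OR true OR false OR false OR false OR false = true
Overall: true → issued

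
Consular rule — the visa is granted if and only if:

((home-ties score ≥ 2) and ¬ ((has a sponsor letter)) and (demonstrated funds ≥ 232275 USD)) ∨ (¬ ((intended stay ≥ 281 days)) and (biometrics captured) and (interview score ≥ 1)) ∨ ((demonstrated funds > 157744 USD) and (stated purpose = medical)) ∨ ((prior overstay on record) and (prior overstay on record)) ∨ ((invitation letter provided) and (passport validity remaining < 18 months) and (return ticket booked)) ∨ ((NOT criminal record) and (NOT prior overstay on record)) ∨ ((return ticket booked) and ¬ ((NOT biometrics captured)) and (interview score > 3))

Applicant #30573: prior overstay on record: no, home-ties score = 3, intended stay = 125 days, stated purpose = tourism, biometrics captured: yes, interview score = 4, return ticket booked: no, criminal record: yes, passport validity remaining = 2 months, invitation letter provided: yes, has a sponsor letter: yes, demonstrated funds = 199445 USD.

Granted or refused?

Atomic conditions:
  home-ties score ≥ 2: 3 ≥ 2 is true
  has a sponsor letter: yes → true
  demonstrated funds ≥ 232275 USD: 199445 ≥ 232275 is false
  intended stay ≥ 281 days: 125 ≥ 281 is false
  biometrics captured: yes → true
  interview score ≥ 1: 4 ≥ 1 is true
  demonstrated funds > 157744 USD: 199445 > 157744 is true
  stated purpose = medical: tourism == medical is false
  prior overstay on record: no → false
  invitation letter provided: yes → true
  passport validity remaining < 18 months: 2 < 18 is true
  return ticket booked: no → false
  NOT criminal record: yes → false
  NOT prior overstay on record: no → true
  NOT biometrics captured: yes → false
  interview score > 3: 4 > 3 is true
Combine:
[1.2] NOT true = false
[1] true AND false AND false = false
[2.1] NOT false = true
[2] true AND true AND true = true
[3] true AND false = false
[4] false AND false = false
[5] true AND true AND false = false
[6] false AND true = false
[7.2] NOT false = true
[7] false AND true AND true = false
[root] false OR true OR false OR false OR false OR false OR false = true
Overall: true → granted

Granted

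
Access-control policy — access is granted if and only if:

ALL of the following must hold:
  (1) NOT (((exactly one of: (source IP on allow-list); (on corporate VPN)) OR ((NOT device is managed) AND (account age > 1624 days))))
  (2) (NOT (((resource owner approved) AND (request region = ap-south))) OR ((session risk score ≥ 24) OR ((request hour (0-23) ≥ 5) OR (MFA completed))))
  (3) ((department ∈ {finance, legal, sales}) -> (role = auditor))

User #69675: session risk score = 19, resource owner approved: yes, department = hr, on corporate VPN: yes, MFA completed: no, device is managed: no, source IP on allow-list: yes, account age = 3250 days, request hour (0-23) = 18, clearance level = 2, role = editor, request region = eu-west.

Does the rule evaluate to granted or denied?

Atomic conditions:
  source IP on allow-list: yes → true
  on corporate VPN: yes → true
  NOT device is managed: no → true
  account age > 1624 days: 3250 > 1624 is true
  resource owner approved: yes → true
  request region = ap-south: eu-west == ap-south is false
  session risk score ≥ 24: 19 ≥ 24 is false
  request hour (0-23) ≥ 5: 18 ≥ 5 is true
  MFA completed: no → false
  department ∈ {finance, legal, sales}: hr is not in the set → false
  role = auditor: editor == auditor is false
Combine:
[1.1.1] exactly-one(true, true) = false
[1.1.2] true AND true = true
[1.1] false OR true = true
[1] NOT true = false
[2.1.1] true AND false = false
[2.1] NOT false = true
[2.2.2] true OR false = true
[2.2] false OR true = true
[2] true OR true = true
[3] false → false (antecedent false ⇒ implication holds) = true
[root] false AND true AND true = false
Overall: false → denied

Denied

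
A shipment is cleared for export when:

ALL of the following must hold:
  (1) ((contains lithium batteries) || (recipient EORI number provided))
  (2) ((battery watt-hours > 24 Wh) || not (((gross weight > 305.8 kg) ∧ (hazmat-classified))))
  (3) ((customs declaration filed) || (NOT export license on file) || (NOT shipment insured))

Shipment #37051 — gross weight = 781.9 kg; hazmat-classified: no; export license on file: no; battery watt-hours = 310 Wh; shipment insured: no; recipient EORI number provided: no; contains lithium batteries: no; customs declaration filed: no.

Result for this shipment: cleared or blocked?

Blocked

Atomic conditions:
  contains lithium batteries: no → false
  recipient EORI number provided: no → false
  battery watt-hours > 24 Wh: 310 > 24 is true
  gross weight > 305.8 kg: 781.9 > 305.8 is true
  hazmat-classified: no → false
  customs declaration filed: no → false
  NOT export license on file: no → true
  NOT shipment insured: no → true
Combine:
[1] false OR false = false
[2.2.1] true AND false = false
[2.2] NOT false = true
[2] true OR true = true
[3] false OR true OR true = true
[root] false AND true AND true = false
Overall: false → blocked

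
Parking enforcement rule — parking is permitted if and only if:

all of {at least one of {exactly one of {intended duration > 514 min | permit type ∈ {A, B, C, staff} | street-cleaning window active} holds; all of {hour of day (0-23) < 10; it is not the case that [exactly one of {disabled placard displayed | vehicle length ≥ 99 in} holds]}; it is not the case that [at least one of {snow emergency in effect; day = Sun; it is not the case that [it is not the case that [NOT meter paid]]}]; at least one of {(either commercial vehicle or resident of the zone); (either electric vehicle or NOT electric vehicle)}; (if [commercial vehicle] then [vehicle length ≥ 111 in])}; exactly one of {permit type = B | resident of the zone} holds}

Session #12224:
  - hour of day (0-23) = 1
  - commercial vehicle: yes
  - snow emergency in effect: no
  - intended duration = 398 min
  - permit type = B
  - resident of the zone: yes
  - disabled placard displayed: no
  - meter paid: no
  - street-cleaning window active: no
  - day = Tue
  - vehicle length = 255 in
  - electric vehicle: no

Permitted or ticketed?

Ticketed

Atomic conditions:
  intended duration > 514 min: 398 > 514 is false
  permit type ∈ {A, B, C, staff}: B is in the set → true
  street-cleaning window active: no → false
  hour of day (0-23) < 10: 1 < 10 is true
  disabled placard displayed: no → false
  vehicle length ≥ 99 in: 255 ≥ 99 is true
  snow emergency in effect: no → false
  day = Sun: Tue == Sun is false
  NOT meter paid: no → true
  commercial vehicle: yes → true
  resident of the zone: yes → true
  electric vehicle: no → false
  NOT electric vehicle: no → true
  vehicle length ≥ 111 in: 255 ≥ 111 is true
  permit type = B: B == B is true
Combine:
[1.1] exactly-one(false, true, false) = true
[1.2.2.1] exactly-one(false, true) = true
[1.2.2] NOT true = false
[1.2] true AND false = false
[1.3.1.3.1] NOT true = false
[1.3.1.3] NOT false = true
[1.3.1] false OR false OR true = true
[1.3] NOT true = false
[1.4.1] true OR true = true
[1.4.2] false OR true = true
[1.4] true OR true = true
[1.5] true → true = true
[1] true OR false OR false OR true OR true = true
[2] exactly-one(true, true) = false
[root] true AND false = false
Overall: false → ticketed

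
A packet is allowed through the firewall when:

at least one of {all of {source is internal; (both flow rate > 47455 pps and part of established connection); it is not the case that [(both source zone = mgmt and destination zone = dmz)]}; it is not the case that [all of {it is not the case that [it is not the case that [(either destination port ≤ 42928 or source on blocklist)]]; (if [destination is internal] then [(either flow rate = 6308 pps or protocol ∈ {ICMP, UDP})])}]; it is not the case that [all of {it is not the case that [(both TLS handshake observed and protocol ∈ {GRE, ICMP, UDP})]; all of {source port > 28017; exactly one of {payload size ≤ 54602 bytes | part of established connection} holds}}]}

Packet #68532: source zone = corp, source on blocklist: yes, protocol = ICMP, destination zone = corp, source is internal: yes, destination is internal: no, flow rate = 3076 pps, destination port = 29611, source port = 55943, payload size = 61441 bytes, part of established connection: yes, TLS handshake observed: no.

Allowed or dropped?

Dropped

Atomic conditions:
  source is internal: yes → true
  flow rate > 47455 pps: 3076 > 47455 is false
  part of established connection: yes → true
  source zone = mgmt: corp == mgmt is false
  destination zone = dmz: corp == dmz is false
  destination port ≤ 42928: 29611 ≤ 42928 is true
  source on blocklist: yes → true
  destination is internal: no → false
  flow rate = 6308 pps: 3076 == 6308 is false
  protocol ∈ {ICMP, UDP}: ICMP is in the set → true
  TLS handshake observed: no → false
  protocol ∈ {GRE, ICMP, UDP}: ICMP is in the set → true
  source port > 28017: 55943 > 28017 is true
  payload size ≤ 54602 bytes: 61441 ≤ 54602 is false
Combine:
[1.2] false AND true = false
[1.3.1] false AND false = false
[1.3] NOT false = true
[1] true AND false AND true = false
[2.1.1.1.1] true OR true = true
[2.1.1.1] NOT true = false
[2.1.1] NOT false = true
[2.1.2.2] false OR true = true
[2.1.2] false → true (antecedent false ⇒ implication holds) = true
[2.1] true AND true = true
[2] NOT true = false
[3.1.1.1] false AND true = false
[3.1.1] NOT false = true
[3.1.2.2] exactly-one(false, true) = true
[3.1.2] true AND true = true
[3.1] true AND true = true
[3] NOT true = false
[root] false OR false OR false = false
Overall: false → dropped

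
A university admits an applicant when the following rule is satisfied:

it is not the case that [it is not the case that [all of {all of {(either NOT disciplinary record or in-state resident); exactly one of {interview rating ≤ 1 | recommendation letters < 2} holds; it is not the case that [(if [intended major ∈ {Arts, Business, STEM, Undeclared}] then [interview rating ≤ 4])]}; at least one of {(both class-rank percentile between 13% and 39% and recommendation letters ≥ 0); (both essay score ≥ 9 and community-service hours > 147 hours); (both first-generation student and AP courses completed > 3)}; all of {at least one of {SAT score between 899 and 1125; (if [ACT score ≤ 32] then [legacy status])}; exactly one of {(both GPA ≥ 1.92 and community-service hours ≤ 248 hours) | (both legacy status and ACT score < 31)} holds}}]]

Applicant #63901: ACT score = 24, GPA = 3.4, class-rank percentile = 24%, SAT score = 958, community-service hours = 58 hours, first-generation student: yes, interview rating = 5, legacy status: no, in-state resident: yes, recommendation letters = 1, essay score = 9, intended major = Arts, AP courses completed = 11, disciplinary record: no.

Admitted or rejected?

Atomic conditions:
  NOT disciplinary record: no → true
  in-state resident: yes → true
  interview rating ≤ 1: 5 ≤ 1 is false
  recommendation letters < 2: 1 < 2 is true
  intended major ∈ {Arts, Business, STEM, Undeclared}: Arts is in the set → true
  interview rating ≤ 4: 5 ≤ 4 is false
  class-rank percentile between 13% and 39%: 24 in [13, 39] is true
  recommendation letters ≥ 0: 1 ≥ 0 is true
  essay score ≥ 9: 9 ≥ 9 is true
  community-service hours > 147 hours: 58 > 147 is false
  first-generation student: yes → true
  AP courses completed > 3: 11 > 3 is true
  SAT score between 899 and 1125: 958 in [899, 1125] is true
  ACT score ≤ 32: 24 ≤ 32 is true
  legacy status: no → false
  GPA ≥ 1.92: 3.4 ≥ 1.92 is true
  community-service hours ≤ 248 hours: 58 ≤ 248 is true
  ACT score < 31: 24 < 31 is true
Combine:
[1.1.1.1] true OR true = true
[1.1.1.2] exactly-one(false, true) = true
[1.1.1.3.1] true → false = false
[1.1.1.3] NOT false = true
[1.1.1] true AND true AND true = true
[1.1.2.1] true AND true = true
[1.1.2.2] true AND false = false
[1.1.2.3] true AND true = true
[1.1.2] true OR false OR true = true
[1.1.3.1.2] true → false = false
[1.1.3.1] true OR false = true
[1.1.3.2.1] true AND true = true
[1.1.3.2.2] false AND true = false
[1.1.3.2] exactly-one(true, false) = true
[1.1.3] true AND true = true
[1.1] true AND true AND true = true
[1] NOT true = false
[root] NOT false = true
Overall: true → admitted

Admitted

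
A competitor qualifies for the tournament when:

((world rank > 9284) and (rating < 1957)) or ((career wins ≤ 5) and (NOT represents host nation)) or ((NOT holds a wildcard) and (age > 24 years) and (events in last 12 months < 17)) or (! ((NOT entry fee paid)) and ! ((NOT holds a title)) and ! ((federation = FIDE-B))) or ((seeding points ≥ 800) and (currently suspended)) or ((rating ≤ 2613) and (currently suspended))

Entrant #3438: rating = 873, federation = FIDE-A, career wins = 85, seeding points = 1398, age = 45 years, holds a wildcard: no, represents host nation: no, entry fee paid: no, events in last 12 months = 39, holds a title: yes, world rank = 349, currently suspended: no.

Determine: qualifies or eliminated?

Eliminated

Atomic conditions:
  world rank > 9284: 349 > 9284 is false
  rating < 1957: 873 < 1957 is true
  career wins ≤ 5: 85 ≤ 5 is false
  NOT represents host nation: no → true
  NOT holds a wildcard: no → true
  age > 24 years: 45 > 24 is true
  events in last 12 months < 17: 39 < 17 is false
  NOT entry fee paid: no → true
  NOT holds a title: yes → false
  federation = FIDE-B: FIDE-A == FIDE-B is false
  seeding points ≥ 800: 1398 ≥ 800 is true
  currently suspended: no → false
  rating ≤ 2613: 873 ≤ 2613 is true
Combine:
[1] false AND true = false
[2] false AND true = false
[3] true AND true AND false = false
[4.1] NOT true = false
[4.2] NOT false = true
[4.3] NOT false = true
[4] false AND true AND true = false
[5] true AND false = false
[6] true AND false = false
[root] false OR false OR false OR false OR false OR false = false
Overall: false → eliminated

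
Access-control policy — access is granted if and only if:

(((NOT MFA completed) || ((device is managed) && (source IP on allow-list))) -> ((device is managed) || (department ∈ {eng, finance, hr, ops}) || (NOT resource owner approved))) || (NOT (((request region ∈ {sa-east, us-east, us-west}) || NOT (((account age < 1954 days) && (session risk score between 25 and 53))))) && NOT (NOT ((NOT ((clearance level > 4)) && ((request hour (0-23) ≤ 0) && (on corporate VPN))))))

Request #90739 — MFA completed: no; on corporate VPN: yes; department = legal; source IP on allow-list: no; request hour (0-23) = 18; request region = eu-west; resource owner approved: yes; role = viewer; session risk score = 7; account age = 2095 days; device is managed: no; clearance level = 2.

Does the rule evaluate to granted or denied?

Atomic conditions:
  NOT MFA completed: no → true
  device is managed: no → false
  source IP on allow-list: no → false
  department ∈ {eng, finance, hr, ops}: legal is not in the set → false
  NOT resource owner approved: yes → false
  request region ∈ {sa-east, us-east, us-west}: eu-west is not in the set → false
  account age < 1954 days: 2095 < 1954 is false
  session risk score between 25 and 53: 7 in [25, 53] is false
  clearance level > 4: 2 > 4 is false
  request hour (0-23) ≤ 0: 18 ≤ 0 is false
  on corporate VPN: yes → true
Combine:
[1.1.2] false AND false = false
[1.1] true OR false = true
[1.2] false OR false OR false = false
[1] true → false = false
[2.1.1.2.1] false AND false = false
[2.1.1.2] NOT false = true
[2.1.1] false OR true = true
[2.1] NOT true = false
[2.2.1.1.1] NOT false = true
[2.2.1.1.2] false AND true = false
[2.2.1.1] true AND false = false
[2.2.1] NOT false = true
[2.2] NOT true = false
[2] false AND false = false
[root] false OR false = false
Overall: false → denied

Denied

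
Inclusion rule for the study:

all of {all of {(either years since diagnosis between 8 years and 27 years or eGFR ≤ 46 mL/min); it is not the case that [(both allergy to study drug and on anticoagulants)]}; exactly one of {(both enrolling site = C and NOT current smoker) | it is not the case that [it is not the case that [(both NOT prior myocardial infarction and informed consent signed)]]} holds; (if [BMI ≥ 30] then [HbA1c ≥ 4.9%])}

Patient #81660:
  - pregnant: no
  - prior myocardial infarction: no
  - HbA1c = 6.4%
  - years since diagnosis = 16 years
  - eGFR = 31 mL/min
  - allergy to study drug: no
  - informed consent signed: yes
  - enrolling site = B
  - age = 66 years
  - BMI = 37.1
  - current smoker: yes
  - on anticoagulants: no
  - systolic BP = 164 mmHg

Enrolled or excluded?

Enrolled

Atomic conditions:
  years since diagnosis between 8 years and 27 years: 16 in [8, 27] is true
  eGFR ≤ 46 mL/min: 31 ≤ 46 is true
  allergy to study drug: no → false
  on anticoagulants: no → false
  enrolling site = C: B == C is false
  NOT current smoker: yes → false
  NOT prior myocardial infarction: no → true
  informed consent signed: yes → true
  BMI ≥ 30: 37.1 ≥ 30 is true
  HbA1c ≥ 4.9%: 6.4 ≥ 4.9 is true
Combine:
[1.1] true OR true = true
[1.2.1] false AND false = false
[1.2] NOT false = true
[1] true AND true = true
[2.1] false AND false = false
[2.2.1.1] true AND true = true
[2.2.1] NOT true = false
[2.2] NOT false = true
[2] exactly-one(false, true) = true
[3] true → true = true
[root] true AND true AND true = true
Overall: true → enrolled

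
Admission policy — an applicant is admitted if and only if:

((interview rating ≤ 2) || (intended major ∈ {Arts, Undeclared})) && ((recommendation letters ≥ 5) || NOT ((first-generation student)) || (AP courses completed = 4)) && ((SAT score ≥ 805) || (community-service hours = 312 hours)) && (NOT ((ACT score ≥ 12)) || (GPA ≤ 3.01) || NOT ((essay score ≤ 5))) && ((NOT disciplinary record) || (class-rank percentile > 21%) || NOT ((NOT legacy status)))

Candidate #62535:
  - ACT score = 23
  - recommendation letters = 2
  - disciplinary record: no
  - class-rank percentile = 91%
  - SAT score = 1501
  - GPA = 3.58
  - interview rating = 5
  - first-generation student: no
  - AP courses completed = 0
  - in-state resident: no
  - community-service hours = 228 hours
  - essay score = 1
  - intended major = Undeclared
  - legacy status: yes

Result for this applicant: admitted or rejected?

Rejected

Atomic conditions:
  interview rating ≤ 2: 5 ≤ 2 is false
  intended major ∈ {Arts, Undeclared}: Undeclared is in the set → true
  recommendation letters ≥ 5: 2 ≥ 5 is false
  first-generation student: no → false
  AP courses completed = 4: 0 == 4 is false
  SAT score ≥ 805: 1501 ≥ 805 is true
  community-service hours = 312 hours: 228 == 312 is false
  ACT score ≥ 12: 23 ≥ 12 is true
  GPA ≤ 3.01: 3.58 ≤ 3.01 is false
  essay score ≤ 5: 1 ≤ 5 is true
  NOT disciplinary record: no → true
  class-rank percentile > 21%: 91 > 21 is true
  NOT legacy status: yes → false
Combine:
[1] false OR true = true
[2.2] NOT false = true
[2] false OR true OR false = true
[3] true OR false = true
[4.1] NOT true = false
[4.3] NOT true = false
[4] false OR false OR false = false
[5.3] NOT false = true
[5] true OR true OR true = true
[root] true AND true AND true AND false AND true = false
Overall: false → rejected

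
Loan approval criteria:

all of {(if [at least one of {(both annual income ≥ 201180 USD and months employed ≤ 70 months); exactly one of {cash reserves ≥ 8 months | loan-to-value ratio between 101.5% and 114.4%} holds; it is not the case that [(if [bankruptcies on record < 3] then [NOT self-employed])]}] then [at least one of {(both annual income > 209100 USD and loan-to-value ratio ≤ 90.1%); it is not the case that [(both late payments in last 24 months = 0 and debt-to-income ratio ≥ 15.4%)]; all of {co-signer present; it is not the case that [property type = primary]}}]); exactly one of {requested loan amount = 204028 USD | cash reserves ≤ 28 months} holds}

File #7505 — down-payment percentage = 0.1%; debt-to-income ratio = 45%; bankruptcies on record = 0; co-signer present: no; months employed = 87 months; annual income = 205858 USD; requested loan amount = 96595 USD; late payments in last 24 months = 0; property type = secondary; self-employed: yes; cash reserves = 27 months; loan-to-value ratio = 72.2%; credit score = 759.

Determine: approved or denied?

Denied

Atomic conditions:
  annual income ≥ 201180 USD: 205858 ≥ 201180 is true
  months employed ≤ 70 months: 87 ≤ 70 is false
  cash reserves ≥ 8 months: 27 ≥ 8 is true
  loan-to-value ratio between 101.5% and 114.4%: 72.2 in [101.5, 114.4] is false
  bankruptcies on record < 3: 0 < 3 is true
  NOT self-employed: yes → false
  annual income > 209100 USD: 205858 > 209100 is false
  loan-to-value ratio ≤ 90.1%: 72.2 ≤ 90.1 is true
  late payments in last 24 months = 0: 0 == 0 is true
  debt-to-income ratio ≥ 15.4%: 45 ≥ 15.4 is true
  co-signer present: no → false
  property type = primary: secondary == primary is false
  requested loan amount = 204028 USD: 96595 == 204028 is false
  cash reserves ≤ 28 months: 27 ≤ 28 is true
Combine:
[1.1.1] true AND false = false
[1.1.2] exactly-one(true, false) = true
[1.1.3.1] true → false = false
[1.1.3] NOT false = true
[1.1] false OR true OR true = true
[1.2.1] false AND true = false
[1.2.2.1] true AND true = true
[1.2.2] NOT true = false
[1.2.3.2] NOT false = true
[1.2.3] false AND true = false
[1.2] false OR false OR false = false
[1] true → false = false
[2] exactly-one(false, true) = true
[root] false AND true = false
Overall: false → denied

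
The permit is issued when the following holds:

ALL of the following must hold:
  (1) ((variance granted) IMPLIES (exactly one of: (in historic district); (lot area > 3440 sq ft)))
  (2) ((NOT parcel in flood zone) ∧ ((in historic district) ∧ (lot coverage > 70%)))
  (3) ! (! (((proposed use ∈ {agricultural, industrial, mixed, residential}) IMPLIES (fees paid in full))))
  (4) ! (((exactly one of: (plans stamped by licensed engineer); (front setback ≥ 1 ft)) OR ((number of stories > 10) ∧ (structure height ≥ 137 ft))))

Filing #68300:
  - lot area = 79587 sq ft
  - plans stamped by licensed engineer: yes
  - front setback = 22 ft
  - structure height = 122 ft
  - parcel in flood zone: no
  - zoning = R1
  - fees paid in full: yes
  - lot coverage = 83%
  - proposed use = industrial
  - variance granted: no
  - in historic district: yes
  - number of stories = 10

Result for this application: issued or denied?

Issued

Atomic conditions:
  variance granted: no → false
  in historic district: yes → true
  lot area > 3440 sq ft: 79587 > 3440 is true
  NOT parcel in flood zone: no → true
  lot coverage > 70%: 83 > 70 is true
  proposed use ∈ {agricultural, industrial, mixed, residential}: industrial is in the set → true
  fees paid in full: yes → true
  plans stamped by licensed engineer: yes → true
  front setback ≥ 1 ft: 22 ≥ 1 is true
  number of stories > 10: 10 > 10 is false
  structure height ≥ 137 ft: 122 ≥ 137 is false
Combine:
[1.2] exactly-one(true, true) = false
[1] false → false (antecedent false ⇒ implication holds) = true
[2.2] true AND true = true
[2] true AND true = true
[3.1.1] true → true = true
[3.1] NOT true = false
[3] NOT false = true
[4.1.1] exactly-one(true, true) = false
[4.1.2] false AND false = false
[4.1] false OR false = false
[4] NOT false = true
[root] true AND true AND true AND true = true
Overall: true → issued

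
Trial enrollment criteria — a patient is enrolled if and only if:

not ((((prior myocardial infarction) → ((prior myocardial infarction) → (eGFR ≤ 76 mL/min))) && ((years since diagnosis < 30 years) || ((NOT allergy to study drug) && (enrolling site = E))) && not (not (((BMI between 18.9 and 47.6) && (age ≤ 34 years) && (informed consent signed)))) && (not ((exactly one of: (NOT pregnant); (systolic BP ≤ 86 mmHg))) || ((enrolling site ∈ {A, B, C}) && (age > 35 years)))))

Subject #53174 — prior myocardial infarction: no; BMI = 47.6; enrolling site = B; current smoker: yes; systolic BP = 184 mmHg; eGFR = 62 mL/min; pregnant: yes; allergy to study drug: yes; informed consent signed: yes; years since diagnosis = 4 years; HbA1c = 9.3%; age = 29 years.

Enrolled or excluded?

Excluded

Atomic conditions:
  prior myocardial infarction: no → false
  eGFR ≤ 76 mL/min: 62 ≤ 76 is true
  years since diagnosis < 30 years: 4 < 30 is true
  NOT allergy to study drug: yes → false
  enrolling site = E: B == E is false
  BMI between 18.9 and 47.6: 47.6 in [18.9, 47.6] is true
  age ≤ 34 years: 29 ≤ 34 is true
  informed consent signed: yes → true
  NOT pregnant: yes → false
  systolic BP ≤ 86 mmHg: 184 ≤ 86 is false
  enrolling site ∈ {A, B, C}: B is in the set → true
  age > 35 years: 29 > 35 is false
Combine:
[1.1.2] false → true (antecedent false ⇒ implication holds) = true
[1.1] false → true (antecedent false ⇒ implication holds) = true
[1.2.2] false AND false = false
[1.2] true OR false = true
[1.3.1.1] true AND true AND true = true
[1.3.1] NOT true = false
[1.3] NOT false = true
[1.4.1.1] exactly-one(false, false) = false
[1.4.1] NOT false = true
[1.4.2] true AND false = false
[1.4] true OR false = true
[1] true AND true AND true AND true = true
[root] NOT true = false
Overall: false → excluded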